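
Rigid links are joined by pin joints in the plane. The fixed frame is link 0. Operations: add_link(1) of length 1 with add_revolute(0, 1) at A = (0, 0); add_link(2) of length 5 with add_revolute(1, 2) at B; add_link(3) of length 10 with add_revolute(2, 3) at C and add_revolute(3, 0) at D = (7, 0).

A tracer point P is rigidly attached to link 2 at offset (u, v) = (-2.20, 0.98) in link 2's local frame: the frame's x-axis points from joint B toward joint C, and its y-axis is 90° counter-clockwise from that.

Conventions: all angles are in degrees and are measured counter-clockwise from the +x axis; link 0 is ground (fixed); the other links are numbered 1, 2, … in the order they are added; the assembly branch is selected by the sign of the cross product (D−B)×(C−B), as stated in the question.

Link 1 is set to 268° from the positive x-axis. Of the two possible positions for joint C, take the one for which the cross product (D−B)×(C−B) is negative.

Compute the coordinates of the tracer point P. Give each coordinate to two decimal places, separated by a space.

A=(0,0), D=(7.00,0)
B = A + 1.00·(cos268°, sin268°) = (-0.0349, -0.9994)
|BD| = 7.1055
circle(B,5.00) ∩ circle(D,10.00): a=-1.7248, h=4.6931
  candidates: C₊=(-2.4026,3.4044) cross=33.347; C₋=(-1.0825,-5.8884) cross=-33.347
  branch - wants cross < 0 → take C=(-1.0825,-5.8884) (cross=-33.347)
ex = (C−B)/|BC| = (-0.2095,-0.9778); ey = (0.9778,-0.2095)
P = B + -2.20·ex + 0.98·ey = (1.3843,0.9465)

1.38 0.95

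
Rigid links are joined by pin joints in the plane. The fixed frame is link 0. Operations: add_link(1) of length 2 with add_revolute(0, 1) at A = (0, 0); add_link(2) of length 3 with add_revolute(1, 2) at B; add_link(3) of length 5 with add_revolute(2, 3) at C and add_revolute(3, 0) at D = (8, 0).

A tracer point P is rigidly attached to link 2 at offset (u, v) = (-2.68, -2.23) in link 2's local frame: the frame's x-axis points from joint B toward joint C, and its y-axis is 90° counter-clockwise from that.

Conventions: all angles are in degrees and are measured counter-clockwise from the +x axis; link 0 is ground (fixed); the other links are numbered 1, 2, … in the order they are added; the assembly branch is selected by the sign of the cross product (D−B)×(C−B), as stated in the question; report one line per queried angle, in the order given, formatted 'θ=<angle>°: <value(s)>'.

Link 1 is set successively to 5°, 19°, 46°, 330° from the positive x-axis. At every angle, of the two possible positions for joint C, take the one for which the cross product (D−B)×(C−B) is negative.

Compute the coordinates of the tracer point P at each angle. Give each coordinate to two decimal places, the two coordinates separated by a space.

A=(0,0), D=(8.00,0)
θ=5°: B = A + 2.00·(cos5°, sin5°) = (1.9924, 0.1743)
θ=5°: |BD| = 6.0101
θ=5°: circle(B,3.00) ∩ circle(D,5.00): a=1.6740, h=2.4895
θ=5°:   candidates: C₊=(3.7379,2.6142) cross=14.962; C₋=(3.5935,-2.3627) cross=-14.962
θ=5°:   branch - wants cross < 0 → take C=(3.5935,-2.3627) (cross=-14.962)
θ=5°: ex = (C−B)/|BC| = (0.5337,-0.8457); ey = (0.8457,0.5337)
θ=5°: P = B + -2.68·ex + -2.23·ey = (-1.3238,1.2506)
θ=19°: B = A + 2.00·(cos19°, sin19°) = (1.8910, 0.6511)
θ=19°: |BD| = 6.1436
θ=19°: circle(B,3.00) ∩ circle(D,5.00): a=1.7696, h=2.4225
θ=19°:   candidates: C₊=(3.9074,2.8724) cross=14.883; C₋=(3.3939,-1.9453) cross=-14.883
θ=19°:   branch - wants cross < 0 → take C=(3.3939,-1.9453) (cross=-14.883)
θ=19°: ex = (C−B)/|BC| = (0.5010,-0.8655); ey = (0.8655,0.5010)
θ=19°: P = B + -2.68·ex + -2.23·ey = (-1.3815,1.8534)
θ=46°: B = A + 2.00·(cos46°, sin46°) = (1.3893, 1.4387)
θ=46°: |BD| = 6.7654
θ=46°: circle(B,3.00) ∩ circle(D,5.00): a=2.2002, h=2.0394
θ=46°:   candidates: C₊=(3.9729,2.9635) cross=13.797; C₋=(3.1055,-1.0219) cross=-13.797
θ=46°:   branch - wants cross < 0 → take C=(3.1055,-1.0219) (cross=-13.797)
θ=46°: ex = (C−B)/|BC| = (0.5721,-0.8202); ey = (0.8202,0.5721)
θ=46°: P = B + -2.68·ex + -2.23·ey = (-1.9729,2.3611)
θ=330°: B = A + 2.00·(cos330°, sin330°) = (1.7321, -1.0000)
θ=330°: |BD| = 6.3472
θ=330°: circle(B,3.00) ∩ circle(D,5.00): a=1.9132, h=2.3108
θ=330°:   candidates: C₊=(3.2573,1.5833) cross=14.667; C₋=(3.9854,-2.9805) cross=-14.667
θ=330°:   branch - wants cross < 0 → take C=(3.9854,-2.9805) (cross=-14.667)
θ=330°: ex = (C−B)/|BC| = (0.7511,-0.6602); ey = (0.6602,0.7511)
θ=330°: P = B + -2.68·ex + -2.23·ey = (-1.7531,-0.9058)

θ=5°: -1.32 1.25
θ=19°: -1.38 1.85
θ=46°: -1.97 2.36
θ=330°: -1.75 -0.91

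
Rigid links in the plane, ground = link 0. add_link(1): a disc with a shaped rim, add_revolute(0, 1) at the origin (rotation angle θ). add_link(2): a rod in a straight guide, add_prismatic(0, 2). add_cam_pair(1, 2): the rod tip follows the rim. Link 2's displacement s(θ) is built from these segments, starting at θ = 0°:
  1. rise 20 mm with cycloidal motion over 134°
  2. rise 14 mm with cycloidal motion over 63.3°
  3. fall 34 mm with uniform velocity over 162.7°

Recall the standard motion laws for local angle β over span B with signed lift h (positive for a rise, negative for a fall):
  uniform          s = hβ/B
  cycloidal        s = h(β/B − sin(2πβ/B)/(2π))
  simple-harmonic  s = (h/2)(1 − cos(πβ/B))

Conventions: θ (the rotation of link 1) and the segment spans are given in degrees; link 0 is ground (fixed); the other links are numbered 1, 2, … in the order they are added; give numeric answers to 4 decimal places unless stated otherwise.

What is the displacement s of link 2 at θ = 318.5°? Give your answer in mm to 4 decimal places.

segment 1 (0° to 134°, cycloidal, h = 20) is passed completely: s = 0.0000 + (20) = 20.0000
segment 2 (134° to 197.3°, cycloidal, h = 14) is passed completely: s = 20.0000 + (14) = 34.0000
θ = 318.5° falls in segment 3 (197.3° to 360°, uniform, h = -34): β = 318.5 − 197.3 = 121.2°, B = 162.7°; Δs = -34·121.2/162.7 = -25.3276; s = 34.0000 − 25.3276 = 8.6724

8.6724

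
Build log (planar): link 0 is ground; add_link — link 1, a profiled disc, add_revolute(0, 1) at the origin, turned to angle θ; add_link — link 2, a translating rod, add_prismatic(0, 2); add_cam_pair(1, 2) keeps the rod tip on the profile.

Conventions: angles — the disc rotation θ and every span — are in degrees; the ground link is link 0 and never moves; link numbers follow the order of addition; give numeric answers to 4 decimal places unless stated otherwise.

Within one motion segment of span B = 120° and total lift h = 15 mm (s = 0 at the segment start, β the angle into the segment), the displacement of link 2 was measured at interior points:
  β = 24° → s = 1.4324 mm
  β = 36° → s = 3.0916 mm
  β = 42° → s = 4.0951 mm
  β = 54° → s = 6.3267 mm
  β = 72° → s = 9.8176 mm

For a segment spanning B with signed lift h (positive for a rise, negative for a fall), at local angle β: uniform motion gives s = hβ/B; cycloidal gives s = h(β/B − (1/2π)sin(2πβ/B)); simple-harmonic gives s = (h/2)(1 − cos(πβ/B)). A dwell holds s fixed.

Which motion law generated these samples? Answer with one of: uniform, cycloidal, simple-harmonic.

candidates at β/B = r: uniform s = h·r (linear in β); cycloidal s = h·(r − sin(2πr)/(2π)); simple-harmonic s = (h/2)(1 − cos(πr))
β=24°: printed 1.4324 | uniform 3.0000, cycloidal 0.7295, simple-harmonic 1.4324
β=36°: printed 3.0916 | uniform 4.5000, cycloidal 2.2295, simple-harmonic 3.0916
β=42°: printed 4.0951 | uniform 5.2500, cycloidal 3.3186, simple-harmonic 4.0951
β=54°: printed 6.3267 | uniform 6.7500, cycloidal 6.0123, simple-harmonic 6.3267
β=72°: printed 9.8176 | uniform 9.0000, cycloidal 10.4032, simple-harmonic 9.8176
only one law matches every sample → simple-harmonic

simple-harmonic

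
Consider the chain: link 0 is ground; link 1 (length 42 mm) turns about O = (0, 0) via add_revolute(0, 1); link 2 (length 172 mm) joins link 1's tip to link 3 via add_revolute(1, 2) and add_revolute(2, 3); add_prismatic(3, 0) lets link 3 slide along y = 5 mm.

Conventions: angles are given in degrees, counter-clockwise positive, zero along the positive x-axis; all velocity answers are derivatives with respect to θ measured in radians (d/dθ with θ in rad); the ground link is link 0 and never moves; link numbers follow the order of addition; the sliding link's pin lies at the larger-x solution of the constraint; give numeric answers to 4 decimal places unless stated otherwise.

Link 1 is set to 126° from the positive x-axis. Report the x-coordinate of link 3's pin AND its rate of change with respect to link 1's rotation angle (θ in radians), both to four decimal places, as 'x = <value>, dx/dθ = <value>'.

geometry: r = 42 mm, L = 172 mm, e = 5 mm
crank pin P = (r cos θ, r sin θ) = (-24.686981, 33.978714)
h = r sin θ − e = 33.978714 − 5 = 28.978714
x = r cos θ + √(L² − h²) = -24.686981 + 169.541246 = 144.854266
dx/dθ = −r sin θ − h·r cos θ/√(L² − h²) (θ in radians; h = 28.978714) = -29.759110

x = 144.8543, dx/dθ = -29.7591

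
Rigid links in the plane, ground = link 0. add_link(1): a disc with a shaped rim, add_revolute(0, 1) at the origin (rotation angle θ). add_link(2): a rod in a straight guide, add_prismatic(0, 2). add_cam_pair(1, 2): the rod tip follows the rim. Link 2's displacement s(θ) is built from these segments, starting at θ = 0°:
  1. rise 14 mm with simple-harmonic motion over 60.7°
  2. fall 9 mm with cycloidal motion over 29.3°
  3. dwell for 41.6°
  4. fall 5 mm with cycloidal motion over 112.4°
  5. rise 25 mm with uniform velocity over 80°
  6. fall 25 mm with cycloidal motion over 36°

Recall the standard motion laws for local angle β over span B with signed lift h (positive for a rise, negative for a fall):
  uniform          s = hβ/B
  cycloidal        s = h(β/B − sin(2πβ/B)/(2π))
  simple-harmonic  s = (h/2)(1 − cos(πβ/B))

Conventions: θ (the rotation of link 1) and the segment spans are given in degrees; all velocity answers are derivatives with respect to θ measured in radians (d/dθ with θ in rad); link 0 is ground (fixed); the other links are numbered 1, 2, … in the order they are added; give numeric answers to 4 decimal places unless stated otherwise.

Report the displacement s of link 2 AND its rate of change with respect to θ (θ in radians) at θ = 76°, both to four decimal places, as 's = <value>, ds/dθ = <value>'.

segment 1 (0° to 60.7°, simple-harmonic, h = 14) is passed completely: s = 0.0000 + (14) = 14.0000
θ = 76° falls in segment 2 (60.7° to 90°, cycloidal, h = -9): β = 76 − 60.7 = 15.3°, B = 29.3°; Δs = -9·(0.5222 − sin(2π·0.5222)/(2π)) = -4.8987; s = 14.0000 − 4.8987 = 9.1013
velocity in seg [60.7°–90°] (cycloidal), θ in radians: β = 15.3° = 0.2670 rad, B = 29.3° = 0.5114 rad; ds/dθ = (h/B)(1 − cos(2πβ/B)) = ((-9)/0.5114)(1 − cos(2π·0.5222)) = -35.028079 mm/rad

s = 9.1013, ds/dθ = -35.0281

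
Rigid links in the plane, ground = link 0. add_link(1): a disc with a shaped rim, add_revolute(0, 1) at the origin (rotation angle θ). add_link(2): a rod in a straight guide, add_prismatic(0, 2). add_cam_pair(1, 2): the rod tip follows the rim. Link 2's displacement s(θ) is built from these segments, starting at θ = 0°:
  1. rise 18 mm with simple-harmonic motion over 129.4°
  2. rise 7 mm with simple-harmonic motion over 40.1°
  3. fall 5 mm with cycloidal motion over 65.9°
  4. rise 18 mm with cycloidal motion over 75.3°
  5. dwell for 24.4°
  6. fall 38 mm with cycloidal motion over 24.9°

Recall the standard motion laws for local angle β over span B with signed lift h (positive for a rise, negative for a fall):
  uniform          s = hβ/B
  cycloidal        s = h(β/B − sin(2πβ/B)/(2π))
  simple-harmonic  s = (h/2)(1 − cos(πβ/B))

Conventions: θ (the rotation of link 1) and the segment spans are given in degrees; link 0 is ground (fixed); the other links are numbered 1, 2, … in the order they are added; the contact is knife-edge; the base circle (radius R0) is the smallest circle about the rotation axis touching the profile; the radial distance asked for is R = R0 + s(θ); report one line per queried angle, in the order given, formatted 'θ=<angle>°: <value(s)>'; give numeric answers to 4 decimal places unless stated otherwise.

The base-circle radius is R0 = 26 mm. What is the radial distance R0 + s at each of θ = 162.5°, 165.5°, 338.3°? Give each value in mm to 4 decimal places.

segment 1 (0° to 129.4°, simple-harmonic, h = 18) is passed completely: s = 0.0000 + (18) = 18.0000
θ = 162.5° falls in segment 2 (129.4° to 169.5°, simple-harmonic, h = 7): β = 162.5 − 129.4 = 33.1°, B = 40.1°; Δs = 7/2·(1 − cos(π·0.8254)) = 6.4867; s = 18.0000 + 6.4867 = 24.4867
θ = 165.5° falls in segment 2 (129.4° to 169.5°, simple-harmonic, h = 7): β = 165.5 − 129.4 = 36.1°, B = 40.1°; Δs = 7/2·(1 − cos(π·0.9002)) = 6.8295; s = 18.0000 + 6.8295 = 24.8295
segment 2 (129.4° to 169.5°, simple-harmonic, h = 7) is passed completely: s = 18.0000 + (7) = 25.0000
segment 3 (169.5° to 235.4°, cycloidal, h = -5) is passed completely: s = 25.0000 + (-5) = 20.0000
segment 4 (235.4° to 310.7°, cycloidal, h = 18) is passed completely: s = 20.0000 + (18) = 38.0000
segment 5 (310.7° to 335.1°, dwell): s unchanged at 38.0000
θ = 338.3° falls in segment 6 (335.1° to 360°, cycloidal, h = -38): β = 338.3 − 335.1 = 3.2°, B = 24.9°; Δs = -38·(0.1285 − sin(2π·0.1285)/(2π)) = -0.5137; s = 38.0000 − 0.5137 = 37.4863
θ=162.5°: R = R0 + s = 26 + 24.4867 = 50.4867
θ=165.5°: R = R0 + s = 26 + 24.8295 = 50.8295
θ=338.3°: R = R0 + s = 26 + 37.4863 = 63.4863

θ=162.5°: 50.4867
θ=165.5°: 50.8295
θ=338.3°: 63.4863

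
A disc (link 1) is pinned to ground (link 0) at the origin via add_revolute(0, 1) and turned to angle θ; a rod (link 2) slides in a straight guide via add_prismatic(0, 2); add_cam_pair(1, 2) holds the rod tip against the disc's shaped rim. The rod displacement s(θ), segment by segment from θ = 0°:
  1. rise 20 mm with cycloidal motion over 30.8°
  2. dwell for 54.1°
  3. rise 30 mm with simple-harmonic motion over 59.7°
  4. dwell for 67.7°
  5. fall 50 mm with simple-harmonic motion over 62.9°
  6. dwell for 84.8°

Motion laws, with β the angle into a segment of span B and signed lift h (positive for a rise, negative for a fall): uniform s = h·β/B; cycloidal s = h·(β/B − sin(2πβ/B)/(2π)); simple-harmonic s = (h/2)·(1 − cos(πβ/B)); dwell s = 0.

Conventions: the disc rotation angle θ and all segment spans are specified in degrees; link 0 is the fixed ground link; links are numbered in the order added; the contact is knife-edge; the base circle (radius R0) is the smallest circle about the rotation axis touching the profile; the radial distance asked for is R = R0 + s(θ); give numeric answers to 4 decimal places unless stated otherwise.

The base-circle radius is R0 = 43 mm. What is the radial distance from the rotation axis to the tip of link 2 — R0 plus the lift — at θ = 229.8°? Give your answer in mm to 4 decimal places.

segment 1 (0° to 30.8°, cycloidal, h = 20) is passed completely: s = 0.0000 + (20) = 20.0000
segment 2 (30.8° to 84.9°, dwell): s unchanged at 20.0000
segment 3 (84.9° to 144.6°, simple-harmonic, h = 30) is passed completely: s = 20.0000 + (30) = 50.0000
segment 4 (144.6° to 212.3°, dwell): s unchanged at 50.0000
θ = 229.8° falls in segment 5 (212.3° to 275.2°, simple-harmonic, h = -50): β = 229.8 − 212.3 = 17.5°, B = 62.9°; Δs = -50/2·(1 − cos(π·0.2782)) = -8.9569; s = 50.0000 − 8.9569 = 41.0431
R = R0 + s = 43 + 41.0431 = 84.0431

84.0431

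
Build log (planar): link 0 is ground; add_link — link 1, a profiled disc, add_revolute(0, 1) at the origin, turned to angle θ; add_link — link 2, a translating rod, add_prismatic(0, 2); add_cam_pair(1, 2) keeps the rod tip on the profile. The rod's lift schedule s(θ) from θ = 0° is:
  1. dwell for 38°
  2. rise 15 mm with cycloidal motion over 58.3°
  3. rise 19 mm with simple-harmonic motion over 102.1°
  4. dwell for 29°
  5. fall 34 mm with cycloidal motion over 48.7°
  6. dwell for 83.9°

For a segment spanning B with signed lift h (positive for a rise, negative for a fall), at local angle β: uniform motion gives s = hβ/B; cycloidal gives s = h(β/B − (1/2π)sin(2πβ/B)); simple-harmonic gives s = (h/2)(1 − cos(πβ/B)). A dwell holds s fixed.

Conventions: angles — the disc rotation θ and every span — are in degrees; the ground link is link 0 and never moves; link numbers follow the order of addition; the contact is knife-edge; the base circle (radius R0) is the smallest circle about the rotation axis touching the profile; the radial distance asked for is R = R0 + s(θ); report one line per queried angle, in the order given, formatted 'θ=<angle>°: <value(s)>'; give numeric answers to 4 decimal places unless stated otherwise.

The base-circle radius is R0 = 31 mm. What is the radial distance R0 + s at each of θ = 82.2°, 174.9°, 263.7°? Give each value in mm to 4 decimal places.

seg 1 [0°–38°] dwell: s stays 0.0000
seg 2 [38°–96.3°] cycloidal, h=15: θ=82.2° here. β=44.2, B=58.3. 15·(0.7581 − sin(2π·0.7581)/(2π)) = 13.7564 → s = 13.7564
seg 2 [38°–96.3°] cycloidal, h=15: full span → s += 15 → s = 15.0000
seg 3 [96.3°–198.4°] simple-harmonic, h=19: θ=174.9° here. β=78.6, B=102.1. 19/2·(1 − cos(π·0.7698)) = 16.6228 → s = 31.6228
seg 3 [96.3°–198.4°] simple-harmonic, h=19: full span → s += 19 → s = 34.0000
seg 4 [198.4°–227.4°] dwell: s stays 34.0000
seg 5 [227.4°–276.1°] cycloidal, h=-34: θ=263.7° here. β=36.3, B=48.7. -34·(0.7454 − sin(2π·0.7454)/(2π)) = -30.7519 → s = 3.2481
θ=82.2°: R = R0 + s = 31 + 13.7564 = 44.7564
θ=174.9°: R = R0 + s = 31 + 31.6228 = 62.6228
θ=263.7°: R = R0 + s = 31 + 3.2481 = 34.2481

θ=82.2°: 44.7564
θ=174.9°: 62.6228
θ=263.7°: 34.2481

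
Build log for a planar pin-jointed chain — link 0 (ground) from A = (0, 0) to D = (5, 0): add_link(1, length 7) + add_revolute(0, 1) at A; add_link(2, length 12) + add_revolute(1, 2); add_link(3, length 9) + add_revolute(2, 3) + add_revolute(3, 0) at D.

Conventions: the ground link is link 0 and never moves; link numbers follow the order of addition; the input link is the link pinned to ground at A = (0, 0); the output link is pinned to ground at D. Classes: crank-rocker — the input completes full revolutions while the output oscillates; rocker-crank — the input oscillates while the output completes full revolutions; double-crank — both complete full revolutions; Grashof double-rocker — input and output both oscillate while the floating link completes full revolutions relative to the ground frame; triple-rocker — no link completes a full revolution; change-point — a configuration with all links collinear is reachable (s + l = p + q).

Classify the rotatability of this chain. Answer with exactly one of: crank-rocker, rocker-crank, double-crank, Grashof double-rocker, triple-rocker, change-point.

lengths: ground=5, input=7, coupler=12, output=9
sorted: s=5 (shortest), l=12 (longest), p+q=16
s + l = 17 vs p + q = 16
s + l > p + q → non-Grashof → no link fully rotates → triple-rocker

triple-rocker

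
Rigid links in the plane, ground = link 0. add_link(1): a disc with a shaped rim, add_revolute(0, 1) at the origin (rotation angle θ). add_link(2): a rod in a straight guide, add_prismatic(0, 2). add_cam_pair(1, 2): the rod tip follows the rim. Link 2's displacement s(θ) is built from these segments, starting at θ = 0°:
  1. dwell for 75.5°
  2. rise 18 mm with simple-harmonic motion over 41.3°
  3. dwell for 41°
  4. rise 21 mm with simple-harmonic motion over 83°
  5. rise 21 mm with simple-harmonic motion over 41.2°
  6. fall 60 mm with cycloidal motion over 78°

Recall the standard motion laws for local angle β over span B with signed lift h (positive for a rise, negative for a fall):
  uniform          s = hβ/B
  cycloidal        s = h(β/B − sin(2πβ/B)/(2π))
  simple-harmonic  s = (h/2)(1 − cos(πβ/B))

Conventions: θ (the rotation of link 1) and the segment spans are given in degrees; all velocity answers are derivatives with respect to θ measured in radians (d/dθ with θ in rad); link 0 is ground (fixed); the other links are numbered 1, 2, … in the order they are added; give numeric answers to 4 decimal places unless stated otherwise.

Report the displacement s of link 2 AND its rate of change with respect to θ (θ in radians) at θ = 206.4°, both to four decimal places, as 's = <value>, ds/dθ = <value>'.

segment 1 (0° to 75.5°, dwell): s unchanged at 0.0000
segment 2 (75.5° to 116.8°, simple-harmonic, h = 18) is passed completely: s = 0.0000 + (18) = 18.0000
segment 3 (116.8° to 157.8°, dwell): s unchanged at 18.0000
θ = 206.4° falls in segment 4 (157.8° to 240.8°, simple-harmonic, h = 21): β = 206.4 − 157.8 = 48.6°, B = 83°; Δs = 21/2·(1 − cos(π·0.5855)) = 13.2879; s = 18.0000 + 13.2879 = 31.2879
velocity in seg [157.8°–240.8°] (simple-harmonic), θ in radians: β = 48.6° = 0.8482 rad, B = 83° = 1.4486 rad; ds/dθ = (πh/(2B)) sin(πβ/B) = (π·21/(2·1.4486)) sin(π·0.5855) = 21.953752 mm/rad

s = 31.2879, ds/dθ = 21.9538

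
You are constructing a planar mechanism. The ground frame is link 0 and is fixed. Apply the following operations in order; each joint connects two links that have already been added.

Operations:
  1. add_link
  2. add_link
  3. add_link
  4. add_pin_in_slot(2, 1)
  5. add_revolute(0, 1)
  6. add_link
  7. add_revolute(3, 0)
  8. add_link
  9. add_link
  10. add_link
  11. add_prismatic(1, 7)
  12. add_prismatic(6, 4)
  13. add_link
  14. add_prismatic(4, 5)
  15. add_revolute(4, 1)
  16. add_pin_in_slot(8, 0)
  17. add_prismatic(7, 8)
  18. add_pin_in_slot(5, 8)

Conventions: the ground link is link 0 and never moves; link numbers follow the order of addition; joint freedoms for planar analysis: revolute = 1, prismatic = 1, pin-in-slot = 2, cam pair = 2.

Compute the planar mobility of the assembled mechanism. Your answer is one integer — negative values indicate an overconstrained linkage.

(L,J1,J2)=(1,0,0); link0 fixed
link1: (2,0,0)
link2: (3,0,0)
link3: (4,0,0)
PS 2-1 [J2]: (4,0,1)
R 0-1 [J1]: (4,1,1)
link4: (5,1,1)
R 3-0 [J1]: (5,2,1)
link5: (6,2,1)
link6: (7,2,1)
link7: (8,2,1)
P 1-7 [J1]: (8,3,1)
P 6-4 [J1]: (8,4,1)
link8: (9,4,1)
P 4-5 [J1]: (9,5,1)
R 4-1 [J1]: (9,6,1)
PS 8-0 [J2]: (9,6,2)
P 7-8 [J1]: (9,7,2)
PS 5-8 [J2]: (9,7,3)
Grübler: 3·8 − 2·7 − 3 = 7

M = 7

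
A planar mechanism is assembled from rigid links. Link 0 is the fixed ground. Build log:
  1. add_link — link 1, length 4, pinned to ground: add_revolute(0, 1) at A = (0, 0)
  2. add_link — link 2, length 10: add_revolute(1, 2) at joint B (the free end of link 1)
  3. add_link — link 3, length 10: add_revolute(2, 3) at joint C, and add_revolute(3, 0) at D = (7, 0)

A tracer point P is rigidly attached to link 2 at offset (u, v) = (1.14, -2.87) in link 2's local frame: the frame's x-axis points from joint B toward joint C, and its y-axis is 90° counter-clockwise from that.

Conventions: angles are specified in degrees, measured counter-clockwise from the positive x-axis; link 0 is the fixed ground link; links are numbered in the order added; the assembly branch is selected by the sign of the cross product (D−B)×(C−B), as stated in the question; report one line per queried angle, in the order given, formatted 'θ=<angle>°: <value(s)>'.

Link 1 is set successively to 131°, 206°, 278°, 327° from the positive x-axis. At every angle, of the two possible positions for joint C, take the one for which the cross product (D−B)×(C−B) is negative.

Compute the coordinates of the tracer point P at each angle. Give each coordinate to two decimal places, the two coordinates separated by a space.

A=(0,0), D=(7.00,0)
θ=131°: B = A + 4.00·(cos131°, sin131°) = (-2.6242, 3.0188)
θ=131°: |BD| = 10.0866
θ=131°: circle(B,10.00) ∩ circle(D,10.00): a=5.0433, h=8.6351
θ=131°:   candidates: C₊=(4.7723,9.7487) cross=87.099; C₋=(-0.3965,-6.7299) cross=-87.099
θ=131°:   branch - wants cross < 0 → take C=(-0.3965,-6.7299) (cross=-87.099)
θ=131°: ex = (C−B)/|BC| = (0.2228,-0.9749); ey = (0.9749,0.2228)
θ=131°: P = B + 1.14·ex + -2.87·ey = (-5.1682,1.2681)
θ=206°: B = A + 4.00·(cos206°, sin206°) = (-3.5952, -1.7535)
θ=206°: |BD| = 10.7393
θ=206°: circle(B,10.00) ∩ circle(D,10.00): a=5.3696, h=8.4360
θ=206°:   candidates: C₊=(0.3250,7.4461) cross=90.597; C₋=(3.0798,-9.1996) cross=-90.597
θ=206°:   branch - wants cross < 0 → take C=(3.0798,-9.1996) (cross=-90.597)
θ=206°: ex = (C−B)/|BC| = (0.6675,-0.7446); ey = (0.7446,0.6675)
θ=206°: P = B + 1.14·ex + -2.87·ey = (-4.9713,-4.5181)
θ=278°: B = A + 4.00·(cos278°, sin278°) = (0.5567, -3.9611)
θ=278°: |BD| = 7.5635
θ=278°: circle(B,10.00) ∩ circle(D,10.00): a=3.7817, h=9.2573
θ=278°:   candidates: C₊=(-1.0698,5.9058) cross=70.018; C₋=(8.6265,-9.8668) cross=-70.018
θ=278°:   branch - wants cross < 0 → take C=(8.6265,-9.8668) (cross=-70.018)
θ=278°: ex = (C−B)/|BC| = (0.8070,-0.5906); ey = (0.5906,0.8070)
θ=278°: P = B + 1.14·ex + -2.87·ey = (-0.2183,-6.9504)
θ=327°: B = A + 4.00·(cos327°, sin327°) = (3.3547, -2.1786)
θ=327°: |BD| = 4.2467
θ=327°: circle(B,10.00) ∩ circle(D,10.00): a=2.1233, h=9.7720
θ=327°:   candidates: C₊=(0.1643,7.2989) cross=41.499; C₋=(10.1904,-9.4774) cross=-41.499
θ=327°:   branch - wants cross < 0 → take C=(10.1904,-9.4774) (cross=-41.499)
θ=327°: ex = (C−B)/|BC| = (0.6836,-0.7299); ey = (0.7299,0.6836)
θ=327°: P = B + 1.14·ex + -2.87·ey = (2.0392,-4.9725)

θ=131°: -5.17 1.27
θ=206°: -4.97 -4.52
θ=278°: -0.22 -6.95
θ=327°: 2.04 -4.97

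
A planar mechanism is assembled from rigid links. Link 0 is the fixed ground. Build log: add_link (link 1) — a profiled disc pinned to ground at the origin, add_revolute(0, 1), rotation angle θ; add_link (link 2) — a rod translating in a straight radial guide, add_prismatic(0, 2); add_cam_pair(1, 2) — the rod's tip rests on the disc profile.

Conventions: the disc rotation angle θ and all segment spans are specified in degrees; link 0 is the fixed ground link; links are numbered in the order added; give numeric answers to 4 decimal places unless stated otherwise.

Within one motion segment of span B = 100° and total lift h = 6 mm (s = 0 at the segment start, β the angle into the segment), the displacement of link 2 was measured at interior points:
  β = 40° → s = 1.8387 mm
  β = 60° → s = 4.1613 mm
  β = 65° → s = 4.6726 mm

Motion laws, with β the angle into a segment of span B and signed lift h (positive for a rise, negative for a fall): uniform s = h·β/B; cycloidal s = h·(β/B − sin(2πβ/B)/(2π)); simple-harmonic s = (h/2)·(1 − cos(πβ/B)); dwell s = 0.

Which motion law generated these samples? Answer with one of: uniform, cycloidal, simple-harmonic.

candidates at β/B = r: uniform s = h·r (linear in β); cycloidal s = h·(r − sin(2πr)/(2π)); simple-harmonic s = (h/2)(1 − cos(πr))
β=40°: printed 1.8387 | uniform 2.4000, cycloidal 1.8387, simple-harmonic 2.0729
β=60°: printed 4.1613 | uniform 3.6000, cycloidal 4.1613, simple-harmonic 3.9271
β=65°: printed 4.6726 | uniform 3.9000, cycloidal 4.6726, simple-harmonic 4.3620
only one law matches every sample → cycloidal

cycloidal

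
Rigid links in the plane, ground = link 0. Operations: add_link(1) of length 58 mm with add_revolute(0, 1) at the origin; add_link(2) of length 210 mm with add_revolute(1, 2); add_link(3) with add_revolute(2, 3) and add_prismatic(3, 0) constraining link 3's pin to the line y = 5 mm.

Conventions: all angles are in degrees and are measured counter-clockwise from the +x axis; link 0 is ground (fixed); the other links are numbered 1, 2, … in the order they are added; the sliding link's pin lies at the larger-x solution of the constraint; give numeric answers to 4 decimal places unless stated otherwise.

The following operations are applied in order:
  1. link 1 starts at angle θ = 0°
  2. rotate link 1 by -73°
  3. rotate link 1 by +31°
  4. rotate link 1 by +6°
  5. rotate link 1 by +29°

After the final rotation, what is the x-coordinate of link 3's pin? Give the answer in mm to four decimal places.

geometry: r = 58 mm, L = 210 mm, e = 5 mm; θ starts at 0°
rotate link 1 by -73°: θ ← 0° -73° = -73°
rotate link 1 by +31°: θ ← -73° +31° = -42°
rotate link 1 by +6°: θ ← -42° +6° = -36°
rotate link 1 by +29°: θ ← -36° +29° = -7°
crank pin P = (r cos θ, r sin θ) = (57.567677, -7.068422)
h = r sin θ − e = -7.068422 − 5 = -12.068422
x = r cos θ + √(L² − h²) = 57.567677 + 209.652935 = 267.220612

267.2206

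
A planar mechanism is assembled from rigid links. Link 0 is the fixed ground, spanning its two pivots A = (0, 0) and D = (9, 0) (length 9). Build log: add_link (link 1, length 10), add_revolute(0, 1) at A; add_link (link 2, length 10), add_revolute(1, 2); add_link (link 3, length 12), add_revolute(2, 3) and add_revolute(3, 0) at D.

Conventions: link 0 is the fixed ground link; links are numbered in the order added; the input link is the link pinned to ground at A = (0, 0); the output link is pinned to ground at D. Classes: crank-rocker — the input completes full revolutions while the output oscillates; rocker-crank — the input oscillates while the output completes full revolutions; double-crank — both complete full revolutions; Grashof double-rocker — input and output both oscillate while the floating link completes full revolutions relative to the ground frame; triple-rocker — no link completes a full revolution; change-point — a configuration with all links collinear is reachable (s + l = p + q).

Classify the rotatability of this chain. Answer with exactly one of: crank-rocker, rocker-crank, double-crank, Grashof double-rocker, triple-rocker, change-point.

lengths: ground=9, input=10, coupler=10, output=12
sorted: s=9 (shortest), l=12 (longest), p+q=20
s + l = 21 vs p + q = 20
s + l > p + q → non-Grashof → no link fully rotates → triple-rocker

triple-rocker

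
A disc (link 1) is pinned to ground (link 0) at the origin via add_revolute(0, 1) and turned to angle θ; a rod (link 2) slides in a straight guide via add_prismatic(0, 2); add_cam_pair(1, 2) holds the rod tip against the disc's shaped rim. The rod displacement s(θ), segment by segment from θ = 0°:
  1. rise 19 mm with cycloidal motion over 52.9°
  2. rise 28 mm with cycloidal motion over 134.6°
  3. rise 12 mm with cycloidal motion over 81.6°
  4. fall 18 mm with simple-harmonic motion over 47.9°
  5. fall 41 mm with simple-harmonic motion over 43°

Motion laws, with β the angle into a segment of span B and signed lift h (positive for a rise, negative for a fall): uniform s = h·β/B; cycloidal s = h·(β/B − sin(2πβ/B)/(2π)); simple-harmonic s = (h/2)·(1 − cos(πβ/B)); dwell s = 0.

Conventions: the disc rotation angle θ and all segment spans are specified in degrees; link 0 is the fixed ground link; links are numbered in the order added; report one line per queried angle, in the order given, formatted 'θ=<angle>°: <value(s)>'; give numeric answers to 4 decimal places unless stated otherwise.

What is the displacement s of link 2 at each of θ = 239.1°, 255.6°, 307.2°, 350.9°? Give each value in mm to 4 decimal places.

segment 1 (0° to 52.9°, cycloidal, h = 19) is passed completely: s = 0.0000 + (19) = 19.0000
segment 2 (52.9° to 187.5°, cycloidal, h = 28) is passed completely: s = 19.0000 + (28) = 47.0000
θ = 239.1° falls in segment 3 (187.5° to 269.1°, cycloidal, h = 12): β = 239.1 − 187.5 = 51.6°, B = 81.6°; Δs = 12·(0.6324 − sin(2π·0.6324)/(2π)) = 8.9996; s = 47.0000 + 8.9996 = 55.9996
θ = 255.6° falls in segment 3 (187.5° to 269.1°, cycloidal, h = 12): β = 255.6 − 187.5 = 68.1°, B = 81.6°; Δs = 12·(0.8346 − sin(2π·0.8346)/(2π)) = 11.6613; s = 47.0000 + 11.6613 = 58.6613
segment 3 (187.5° to 269.1°, cycloidal, h = 12) is passed completely: s = 47.0000 + (12) = 59.0000
θ = 307.2° falls in segment 4 (269.1° to 317°, simple-harmonic, h = -18): β = 307.2 − 269.1 = 38.1°, B = 47.9°; Δs = -18/2·(1 − cos(π·0.7954)) = -16.2041; s = 59.0000 − 16.2041 = 42.7959
segment 4 (269.1° to 317°, simple-harmonic, h = -18) is passed completely: s = 59.0000 + (-18) = 41.0000
θ = 350.9° falls in segment 5 (317° to 360°, simple-harmonic, h = -41): β = 350.9 − 317 = 33.9°, B = 43°; Δs = -41/2·(1 − cos(π·0.7884)) = -36.6337; s = 41.0000 − 36.6337 = 4.3663

θ=239.1°: 55.9996
θ=255.6°: 58.6613
θ=307.2°: 42.7959
θ=350.9°: 4.3663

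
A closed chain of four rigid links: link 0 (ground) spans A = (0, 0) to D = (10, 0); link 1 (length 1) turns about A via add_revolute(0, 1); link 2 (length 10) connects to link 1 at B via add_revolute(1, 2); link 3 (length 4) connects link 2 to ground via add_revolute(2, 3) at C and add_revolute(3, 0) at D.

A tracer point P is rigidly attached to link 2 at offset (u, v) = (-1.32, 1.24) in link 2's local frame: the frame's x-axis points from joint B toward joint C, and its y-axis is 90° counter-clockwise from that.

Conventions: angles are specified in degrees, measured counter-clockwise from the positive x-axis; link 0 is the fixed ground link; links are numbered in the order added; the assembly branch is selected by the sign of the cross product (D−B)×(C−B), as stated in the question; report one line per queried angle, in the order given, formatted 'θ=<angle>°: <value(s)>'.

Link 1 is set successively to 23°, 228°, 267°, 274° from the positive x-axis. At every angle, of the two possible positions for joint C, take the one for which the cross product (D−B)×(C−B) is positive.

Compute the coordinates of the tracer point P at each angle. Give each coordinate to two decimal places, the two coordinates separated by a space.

A=(0,0), D=(10.00,0)
θ=23°: B = A + 1.00·(cos23°, sin23°) = (0.9205, 0.3907)
θ=23°: |BD| = 9.0879
θ=23°: circle(B,10.00) ∩ circle(D,4.00): a=9.1655, h=3.9992
θ=23°:   candidates: C₊=(10.2495,3.9922) cross=36.345; C₋=(9.9056,-3.9989) cross=-36.345
θ=23°:   branch + wants cross > 0 → take C=(10.2495,3.9922) (cross=36.345)
θ=23°: ex = (C−B)/|BC| = (0.9329,0.3601); ey = (-0.3601,0.9329)
θ=23°: P = B + -1.32·ex + 1.24·ey = (-0.7575,1.0721)
θ=228°: B = A + 1.00·(cos228°, sin228°) = (-0.6691, -0.7431)
θ=228°: |BD| = 10.6950
θ=228°: circle(B,10.00) ∩ circle(D,4.00): a=9.2746, h=3.7393
θ=228°:   candidates: C₊=(8.3232,3.6316) cross=39.992; C₋=(8.8428,-3.8290) cross=-39.992
θ=228°:   branch + wants cross > 0 → take C=(8.3232,3.6316) (cross=39.992)
θ=228°: ex = (C−B)/|BC| = (0.8992,0.4375); ey = (-0.4375,0.8992)
θ=228°: P = B + -1.32·ex + 1.24·ey = (-2.3986,-0.2056)
θ=267°: B = A + 1.00·(cos267°, sin267°) = (-0.0523, -0.9986)
θ=267°: |BD| = 10.1018
θ=267°: circle(B,10.00) ∩ circle(D,4.00): a=9.2086, h=3.8990
θ=267°:   candidates: C₊=(8.7257,3.7916) cross=39.387; C₋=(9.4966,-3.9682) cross=-39.387
θ=267°:   branch + wants cross > 0 → take C=(8.7257,3.7916) (cross=39.387)
θ=267°: ex = (C−B)/|BC| = (0.8778,0.4790); ey = (-0.4790,0.8778)
θ=267°: P = B + -1.32·ex + 1.24·ey = (-1.8050,-0.5425)
θ=274°: B = A + 1.00·(cos274°, sin274°) = (0.0698, -0.9976)
θ=274°: |BD| = 9.9802
θ=274°: circle(B,10.00) ∩ circle(D,4.00): a=9.1984, h=3.9229
θ=274°:   candidates: C₊=(8.8300,3.8251) cross=39.151; C₋=(9.6142,-3.9814) cross=-39.151
θ=274°:   branch + wants cross > 0 → take C=(8.8300,3.8251) (cross=39.151)
θ=274°: ex = (C−B)/|BC| = (0.8760,0.4823); ey = (-0.4823,0.8760)
θ=274°: P = B + -1.32·ex + 1.24·ey = (-1.6846,-0.5479)

θ=23°: -0.76 1.07
θ=228°: -2.40 -0.21
θ=267°: -1.81 -0.54
θ=274°: -1.68 -0.55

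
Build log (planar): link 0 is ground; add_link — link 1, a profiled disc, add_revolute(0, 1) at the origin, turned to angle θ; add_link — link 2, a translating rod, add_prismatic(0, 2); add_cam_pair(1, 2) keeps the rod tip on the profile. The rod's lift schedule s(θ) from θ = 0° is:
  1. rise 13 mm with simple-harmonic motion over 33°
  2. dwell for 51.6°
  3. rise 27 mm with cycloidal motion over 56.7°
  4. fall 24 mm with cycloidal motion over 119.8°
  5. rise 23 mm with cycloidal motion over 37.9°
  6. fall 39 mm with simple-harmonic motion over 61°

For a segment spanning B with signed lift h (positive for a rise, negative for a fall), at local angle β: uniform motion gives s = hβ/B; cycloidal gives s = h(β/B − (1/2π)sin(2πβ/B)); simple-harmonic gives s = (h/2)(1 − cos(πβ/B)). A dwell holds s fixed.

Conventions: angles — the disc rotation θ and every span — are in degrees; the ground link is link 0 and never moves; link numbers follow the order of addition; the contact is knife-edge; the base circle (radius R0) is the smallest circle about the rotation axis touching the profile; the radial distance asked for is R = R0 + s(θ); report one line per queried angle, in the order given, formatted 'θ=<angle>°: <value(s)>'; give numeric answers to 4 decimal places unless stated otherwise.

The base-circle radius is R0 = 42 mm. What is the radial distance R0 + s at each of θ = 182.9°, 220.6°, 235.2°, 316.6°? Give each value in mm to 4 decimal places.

seg 1 [0°–33°] simple-harmonic, h=13: full span → s += 13 → s = 13.0000
seg 2 [33°–84.6°] dwell: s stays 13.0000
seg 3 [84.6°–141.3°] cycloidal, h=27: full span → s += 27 → s = 40.0000
seg 4 [141.3°–261.1°] cycloidal, h=-24: θ=182.9° here. β=41.6, B=119.8. -24·(0.3472 − sin(2π·0.3472)/(2π)) = -5.2053 → s = 34.7947
seg 4 [141.3°–261.1°] cycloidal, h=-24: θ=220.6° here. β=79.3, B=119.8. -24·(0.6619 − sin(2π·0.6619)/(2π)) = -19.1362 → s = 20.8638
seg 4 [141.3°–261.1°] cycloidal, h=-24: θ=235.2° here. β=93.9, B=119.8. -24·(0.7838 − sin(2π·0.7838)/(2π)) = -22.5452 → s = 17.4548
seg 4 [141.3°–261.1°] cycloidal, h=-24: full span → s += -24 → s = 16.0000
seg 5 [261.1°–299°] cycloidal, h=23: full span → s += 23 → s = 39.0000
seg 6 [299°–360°] simple-harmonic, h=-39: θ=316.6° here. β=17.6, B=61. -39/2·(1 − cos(π·0.2885)) = -7.4770 → s = 31.5230
θ=182.9°: R = R0 + s = 42 + 34.7947 = 76.7947
θ=220.6°: R = R0 + s = 42 + 20.8638 = 62.8638
θ=235.2°: R = R0 + s = 42 + 17.4548 = 59.4548
θ=316.6°: R = R0 + s = 42 + 31.5230 = 73.5230

θ=182.9°: 76.7947
θ=220.6°: 62.8638
θ=235.2°: 59.4548
θ=316.6°: 73.5230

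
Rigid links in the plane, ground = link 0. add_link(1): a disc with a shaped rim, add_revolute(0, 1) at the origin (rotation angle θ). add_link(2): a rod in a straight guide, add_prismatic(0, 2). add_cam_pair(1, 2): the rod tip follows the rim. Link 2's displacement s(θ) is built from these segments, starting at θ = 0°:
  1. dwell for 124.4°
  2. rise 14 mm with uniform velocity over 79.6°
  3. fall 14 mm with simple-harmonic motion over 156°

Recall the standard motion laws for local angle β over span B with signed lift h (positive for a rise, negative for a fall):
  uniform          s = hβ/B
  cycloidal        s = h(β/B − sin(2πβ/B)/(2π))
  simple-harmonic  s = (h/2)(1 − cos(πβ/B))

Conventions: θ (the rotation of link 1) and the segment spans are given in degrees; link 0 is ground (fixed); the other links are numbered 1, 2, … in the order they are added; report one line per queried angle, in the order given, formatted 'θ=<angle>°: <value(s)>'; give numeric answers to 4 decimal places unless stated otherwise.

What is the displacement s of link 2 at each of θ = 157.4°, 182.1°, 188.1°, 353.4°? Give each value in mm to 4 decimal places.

segment 1 (0° to 124.4°, dwell): s unchanged at 0.0000
θ = 157.4° falls in segment 2 (124.4° to 204°, uniform, h = 14): β = 157.4 − 124.4 = 33°, B = 79.6°; Δs = 14·33/79.6 = 5.8040; s = 0.0000 + 5.8040 = 5.8040
θ = 182.1° falls in segment 2 (124.4° to 204°, uniform, h = 14): β = 182.1 − 124.4 = 57.7°, B = 79.6°; Δs = 14·57.7/79.6 = 10.1482; s = 0.0000 + 10.1482 = 10.1482
θ = 188.1° falls in segment 2 (124.4° to 204°, uniform, h = 14): β = 188.1 − 124.4 = 63.7°, B = 79.6°; Δs = 14·63.7/79.6 = 11.2035; s = 0.0000 + 11.2035 = 11.2035
segment 2 (124.4° to 204°, uniform, h = 14) is passed completely: s = 0.0000 + (14) = 14.0000
θ = 353.4° falls in segment 3 (204° to 360°, simple-harmonic, h = -14): β = 353.4 − 204 = 149.4°, B = 156°; Δs = -14/2·(1 − cos(π·0.9577)) = -13.9383; s = 14.0000 − 13.9383 = 0.0617

θ=157.4°: 5.8040
θ=182.1°: 10.1482
θ=188.1°: 11.2035
θ=353.4°: 0.0617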